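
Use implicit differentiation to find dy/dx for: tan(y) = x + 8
Differentiate the relation implicitly: treat y = y(x) and apply the chain rule, so every y-derivative picks up a y' = dy/dx factor.

With everything moved to the left-hand side, differentiate term by term:
  d/dx[-x] = -1
  d/dx[tan(y)] = y'(tan(y)^2 + 1)
  d/dx[-8] = 0

Separating the contributions that come from x directly and those that come through y:
  without y':      -1
  multiplying y':  tan(y)^2 + 1

so (-1) + (tan(y)^2 + 1)·y' = 0, and therefore
  dy/dx = -(-1)/(tan(y)^2 + 1) = cos(y)^2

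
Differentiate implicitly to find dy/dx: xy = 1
Differentiate both sides with respect to x, treating y as y(x). By the chain rule, any term containing y contributes a factor of y' = dy/dx when we differentiate it.

Move every term to one side and write the relation as F(x, y) = 0. Term by term,
  d/dx[xy] = x·y' + y
  d/dx[-1] = 0

The pieces without y' make up ∂F/∂x and the coefficient of y' is ∂F/∂y:
  ∂F/∂x = y,
  ∂F/∂y = x.

Since d/dx[F] = ∂F/∂x + (∂F/∂y)·y' = 0, solve for y':
  (∂F/∂y)·y' = -∂F/∂x
  dy/dx = -(∂F/∂x)/(∂F/∂y) = -(y)/(x) = -y/x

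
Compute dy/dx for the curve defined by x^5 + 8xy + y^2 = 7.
Apply d/dx to both sides, remembering that y depends on x. Each occurrence of y therefore brings in a y' = dy/dx via the chain rule.

With F(x, y) equal to the left-hand side minus the right, differentiate F term by term:
  d/dx[x^5] = 5x^4
  d/dx[8xy] = 8x·y' + 8y
  d/dx[y^2] = 2y·y'
  d/dx[-7] = 0
Adding these up, d/dx[F] = 0 becomes
  (5x^4 + 8y) + (8x + 2y)·y' = 0,
so isolating y',
  dy/dx = -(5x^4 + 8y)/(8x + 2y) = (-5x^4 - 8y)/(2(4x + y))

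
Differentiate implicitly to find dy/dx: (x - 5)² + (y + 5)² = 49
Take d/dx of both sides. Since y is implicitly a function of x, the chain rule attaches a y' = dy/dx factor whenever we differentiate through y.

Set F(x, y) = (left side) − (right side), so the curve is F = 0. Differentiating each term of F:
  d/dx[(x - 5)^2] = 2x - 10
  d/dx[(y + 5)^2] = 2·y'(y + 5)
  d/dx[-49] = 0

Collecting, the y'-free part is the partial derivative in x and the y' coefficient is the partial derivative in y:
  ∂F/∂x = 2x - 10
  ∂F/∂y = 2y + 10

so d/dx[F(x, y(x))] = ∂F/∂x + (∂F/∂y)·y' = 0. Rearranging,
  dy/dx = -(∂F/∂x)/(∂F/∂y) = -(2x - 10)/(2y + 10) = (5 - x)/(y + 5)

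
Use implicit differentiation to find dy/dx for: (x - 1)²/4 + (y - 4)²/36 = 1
Differentiate the relation implicitly: treat y = y(x) and apply the chain rule, so every y-derivative picks up a y' = dy/dx factor.

With everything moved to the left-hand side, differentiate term by term:
  d/dx[(x - 1)^2/4] = x/2 - 1/2
  d/dx[(y - 4)^2/36] = y'(y - 4)/18
  d/dx[-1] = 0

Separating the contributions that come from x directly and those that come through y:
  without y':      x/2 - 1/2
  multiplying y':  y/18 - 2/9

so (x/2 - 1/2) + (y/18 - 2/9)·y' = 0, and therefore
  dy/dx = -(x/2 - 1/2)/(y/18 - 2/9)
        = -((x - 1)/2)/((y - 4)/18) = 9(1 - x)/(y - 4)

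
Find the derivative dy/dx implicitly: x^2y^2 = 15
Apply d/dx to both sides, remembering that y depends on x. Each occurrence of y therefore brings in a y' = dy/dx via the chain rule.

With F(x, y) equal to the left-hand side minus the right, differentiate F term by term:
  d/dx[x^2y^2] = 2x^2y·y' + 2xy^2
  d/dx[-15] = 0
Adding these up, d/dx[F] = 0 becomes
  (2xy^2) + (2x^2y)·y' = 0,
so isolating y',
  dy/dx = -(2xy^2)/(2x^2y) = -y/x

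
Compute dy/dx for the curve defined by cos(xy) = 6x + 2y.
Differentiate both sides with respect to x, treating y as y(x). By the chain rule, any term containing y contributes a factor of y' = dy/dx when we differentiate it.

Move every term to one side and write the relation as F(x, y) = 0. Term by term,
  d/dx[-6x] = -6
  d/dx[-2y] = -2·y'
  d/dx[cos(xy)] = -(x·y' + y)·sin(xy)

The pieces without y' make up ∂F/∂x and the coefficient of y' is ∂F/∂y:
  ∂F/∂x = -y·sin(xy) - 6,
  ∂F/∂y = -x·sin(xy) - 2.

Since d/dx[F] = ∂F/∂x + (∂F/∂y)·y' = 0, solve for y':
  (∂F/∂y)·y' = -∂F/∂x
  dy/dx = -(∂F/∂x)/(∂F/∂y) = -(-y·sin(xy) - 6)/(-x·sin(xy) - 2) = -(y·sin(xy) + 6)/(x·sin(xy) + 2)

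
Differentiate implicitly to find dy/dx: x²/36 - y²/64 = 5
Take d/dx of both sides. Since y is implicitly a function of x, the chain rule attaches a y' = dy/dx factor whenever we differentiate through y.

Set F(x, y) = (left side) − (right side), so the curve is F = 0. Differentiating each term of F:
  d/dx[x^2/36] = x/18
  d/dx[-y^2/64] = -y·y'/32
  d/dx[-5] = 0

Collecting, the y'-free part is the partial derivative in x and the y' coefficient is the partial derivative in y:
  ∂F/∂x = x/18
  ∂F/∂y = -y/32

so d/dx[F(x, y(x))] = ∂F/∂x + (∂F/∂y)·y' = 0. Rearranging,
  dy/dx = -(∂F/∂x)/(∂F/∂y) = -(x/18)/(-y/32) = 16x/(9y)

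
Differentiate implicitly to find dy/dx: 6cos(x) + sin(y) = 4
Take d/dx of both sides. Since y is implicitly a function of x, the chain rule attaches a y' = dy/dx factor whenever we differentiate through y.

Set F(x, y) = (left side) − (right side), so the curve is F = 0. Differentiating each term of F:
  d/dx[sin(y)] = y'·cos(y)
  d/dx[6cos(x)] = -6sin(x)
  d/dx[-4] = 0

Collecting, the y'-free part is the partial derivative in x and the y' coefficient is the partial derivative in y:
  ∂F/∂x = -6sin(x)
  ∂F/∂y = cos(y)

so d/dx[F(x, y(x))] = ∂F/∂x + (∂F/∂y)·y' = 0. Rearranging,
  dy/dx = -(∂F/∂x)/(∂F/∂y) = -(-6sin(x))/(cos(y)) = 6sin(x)/cos(y)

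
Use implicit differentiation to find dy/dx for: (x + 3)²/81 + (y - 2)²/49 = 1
Apply d/dx to both sides, remembering that y depends on x. Each occurrence of y therefore brings in a y' = dy/dx via the chain rule.

With F(x, y) equal to the left-hand side minus the right, differentiate F term by term:
  d/dx[(x + 3)^2/81] = 2x/81 + 2/27
  d/dx[(y - 2)^2/49] = 2·y'(y - 2)/49
  d/dx[-1] = 0
Adding these up, d/dx[F] = 0 becomes
  (2x/81 + 2/27) + (2y/49 - 4/49)·y' = 0,
so isolating y',
  dy/dx = -(2x/81 + 2/27)/(2y/49 - 4/49)
        = -(2(x + 3)/81)/(2(y - 2)/49) = 49(-x - 3)/(81(y - 2))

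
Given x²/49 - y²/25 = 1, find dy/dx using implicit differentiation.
Apply d/dx to both sides, remembering that y depends on x. Each occurrence of y therefore brings in a y' = dy/dx via the chain rule.

With F(x, y) equal to the left-hand side minus the right, differentiate F term by term:
  d/dx[x^2/49] = 2x/49
  d/dx[-y^2/25] = -2y·y'/25
  d/dx[-1] = 0
Adding these up, d/dx[F] = 0 becomes
  (2x/49) + (-2y/25)·y' = 0,
so isolating y',
  dy/dx = -(2x/49)/(-2y/25) = 25x/(49y)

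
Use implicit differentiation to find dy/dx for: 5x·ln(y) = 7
Differentiate the relation implicitly: treat y = y(x) and apply the chain rule, so every y-derivative picks up a y' = dy/dx factor.

With everything moved to the left-hand side, differentiate term by term:
  d/dx[5x·ln(y)] = 5x·y'/y + 5ln(y)
  d/dx[-7] = 0

Separating the contributions that come from x directly and those that come through y:
  without y':      5ln(y)
  multiplying y':  5x/y

so (5ln(y)) + (5x/y)·y' = 0, and therefore
  dy/dx = -(5ln(y))/(5x/y) = -y·ln(y)/x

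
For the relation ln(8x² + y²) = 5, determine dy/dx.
Differentiate the relation implicitly: treat y = y(x) and apply the chain rule, so every y-derivative picks up a y' = dy/dx factor.

With everything moved to the left-hand side, differentiate term by term:
  d/dx[ln(8x^2 + y^2)] = (16x + 2y·y')/(8x^2 + y^2)
  d/dx[-5] = 0

Separating the contributions that come from x directly and those that come through y:
  without y':      16x/(8x^2 + y^2)
  multiplying y':  2y/(8x^2 + y^2)

so (16x/(8x^2 + y^2)) + (2y/(8x^2 + y^2))·y' = 0, and therefore
  dy/dx = -(16x/(8x^2 + y^2))/(2y/(8x^2 + y^2)) = -8x/y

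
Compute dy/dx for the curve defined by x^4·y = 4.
Differentiate the relation implicitly: treat y = y(x) and apply the chain rule, so every y-derivative picks up a y' = dy/dx factor.

With everything moved to the left-hand side, differentiate term by term:
  d/dx[x^4y] = x^4·y' + 4x^3y
  d/dx[-4] = 0

Separating the contributions that come from x directly and those that come through y:
  without y':      4x^3y
  multiplying y':  x^4

so (4x^3y) + (x^4)·y' = 0, and therefore
  dy/dx = -(4x^3y)/(x^4) = -4y/x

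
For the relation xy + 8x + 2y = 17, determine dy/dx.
Take d/dx of both sides. Since y is implicitly a function of x, the chain rule attaches a y' = dy/dx factor whenever we differentiate through y.

Set F(x, y) = (left side) − (right side), so the curve is F = 0. Differentiating each term of F:
  d/dx[xy] = x·y' + y
  d/dx[8x] = 8
  d/dx[2y] = 2·y'
  d/dx[-17] = 0

Collecting, the y'-free part is the partial derivative in x and the y' coefficient is the partial derivative in y:
  ∂F/∂x = y + 8
  ∂F/∂y = x + 2

so d/dx[F(x, y(x))] = ∂F/∂x + (∂F/∂y)·y' = 0. Rearranging,
  dy/dx = -(∂F/∂x)/(∂F/∂y) = -(y + 8)/(x + 2) = (-y - 8)/(x + 2)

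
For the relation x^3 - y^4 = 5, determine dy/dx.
Differentiate both sides with respect to x, treating y as y(x). By the chain rule, any term containing y contributes a factor of y' = dy/dx when we differentiate it.

Move every term to one side and write the relation as F(x, y) = 0. Term by term,
  d/dx[x^3] = 3x^2
  d/dx[-y^4] = -4y^3·y'
  d/dx[-5] = 0

The pieces without y' make up ∂F/∂x and the coefficient of y' is ∂F/∂y:
  ∂F/∂x = 3x^2,
  ∂F/∂y = -4y^3.

Since d/dx[F] = ∂F/∂x + (∂F/∂y)·y' = 0, solve for y':
  (∂F/∂y)·y' = -∂F/∂x
  dy/dx = -(∂F/∂x)/(∂F/∂y) = -(3x^2)/(-4y^3) = 3x^2/(4y^3)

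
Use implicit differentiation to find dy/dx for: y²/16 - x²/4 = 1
Differentiate the relation implicitly: treat y = y(x) and apply the chain rule, so every y-derivative picks up a y' = dy/dx factor.

With everything moved to the left-hand side, differentiate term by term:
  d/dx[-x^2/4] = -x/2
  d/dx[y^2/16] = y·y'/8
  d/dx[-1] = 0

Separating the contributions that come from x directly and those that come through y:
  without y':      -x/2
  multiplying y':  y/8

so (-x/2) + (y/8)·y' = 0, and therefore
  dy/dx = -(-x/2)/(y/8) = 4x/y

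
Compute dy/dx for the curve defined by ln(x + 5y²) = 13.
Differentiate both sides with respect to x, treating y as y(x). By the chain rule, any term containing y contributes a factor of y' = dy/dx when we differentiate it.

Move every term to one side and write the relation as F(x, y) = 0. Term by term,
  d/dx[ln(x + 5y^2)] = (10y·y' + 1)/(x + 5y^2)
  d/dx[-13] = 0

The pieces without y' make up ∂F/∂x and the coefficient of y' is ∂F/∂y:
  ∂F/∂x = 1/(x + 5y^2),
  ∂F/∂y = 10y/(x + 5y^2).

Since d/dx[F] = ∂F/∂x + (∂F/∂y)·y' = 0, solve for y':
  (∂F/∂y)·y' = -∂F/∂x
  dy/dx = -(∂F/∂x)/(∂F/∂y) = -(1/(x + 5y^2))/(10y/(x + 5y^2)) = -1/(10y)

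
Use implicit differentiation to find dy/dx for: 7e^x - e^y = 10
Differentiate both sides with respect to x, treating y as y(x). By the chain rule, any term containing y contributes a factor of y' = dy/dx when we differentiate it.

Move every term to one side and write the relation as F(x, y) = 0. Term by term,
  d/dx[7e^(x)] = 7e^(x)
  d/dx[-e^(y)] = -y'·e^(y)
  d/dx[-10] = 0

The pieces without y' make up ∂F/∂x and the coefficient of y' is ∂F/∂y:
  ∂F/∂x = 7e^(x),
  ∂F/∂y = -e^(y).

Since d/dx[F] = ∂F/∂x + (∂F/∂y)·y' = 0, solve for y':
  (∂F/∂y)·y' = -∂F/∂x
  dy/dx = -(∂F/∂x)/(∂F/∂y) = -(7e^(x))/(-e^(y)) = 7e^(x - y)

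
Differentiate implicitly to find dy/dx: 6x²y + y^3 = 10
Apply d/dx to both sides, remembering that y depends on x. Each occurrence of y therefore brings in a y' = dy/dx via the chain rule.

With F(x, y) equal to the left-hand side minus the right, differentiate F term by term:
  d/dx[6x^2y] = 6x^2·y' + 12xy
  d/dx[y^3] = 3y^2·y'
  d/dx[-10] = 0
Adding these up, d/dx[F] = 0 becomes
  (12xy) + (6x^2 + 3y^2)·y' = 0,
so isolating y',
  dy/dx = -(12xy)/(6x^2 + 3y^2) = -4xy/(2x^2 + y^2)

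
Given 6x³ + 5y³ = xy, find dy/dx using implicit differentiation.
Differentiate the relation implicitly: treat y = y(x) and apply the chain rule, so every y-derivative picks up a y' = dy/dx factor.

With everything moved to the left-hand side, differentiate term by term:
  d/dx[6x^3] = 18x^2
  d/dx[-xy] = -x·y' - y
  d/dx[5y^3] = 15y^2·y'

Separating the contributions that come from x directly and those that come through y:
  without y':      18x^2 - y
  multiplying y':  -x + 15y^2

so (18x^2 - y) + (-x + 15y^2)·y' = 0, and therefore
  dy/dx = -(18x^2 - y)/(-x + 15y^2) = (18x^2 - y)/(x - 15y^2)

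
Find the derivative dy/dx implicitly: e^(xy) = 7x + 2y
Take d/dx of both sides. Since y is implicitly a function of x, the chain rule attaches a y' = dy/dx factor whenever we differentiate through y.

Set F(x, y) = (left side) − (right side), so the curve is F = 0. Differentiating each term of F:
  d/dx[-7x] = -7
  d/dx[-2y] = -2·y'
  d/dx[e^(xy)] = (x·y' + y)·e^(xy)

Collecting, the y'-free part is the partial derivative in x and the y' coefficient is the partial derivative in y:
  ∂F/∂x = y·e^(xy) - 7
  ∂F/∂y = x·e^(xy) - 2

so d/dx[F(x, y(x))] = ∂F/∂x + (∂F/∂y)·y' = 0. Rearranging,
  dy/dx = -(∂F/∂x)/(∂F/∂y) = -(y·e^(xy) - 7)/(x·e^(xy) - 2) = (-y·e^(xy) + 7)/(x·e^(xy) - 2)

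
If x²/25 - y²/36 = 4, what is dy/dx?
Differentiate the relation implicitly: treat y = y(x) and apply the chain rule, so every y-derivative picks up a y' = dy/dx factor.

With everything moved to the left-hand side, differentiate term by term:
  d/dx[x^2/25] = 2x/25
  d/dx[-y^2/36] = -y·y'/18
  d/dx[-4] = 0

Separating the contributions that come from x directly and those that come through y:
  without y':      2x/25
  multiplying y':  -y/18

so (2x/25) + (-y/18)·y' = 0, and therefore
  dy/dx = -(2x/25)/(-y/18) = 36x/(25y)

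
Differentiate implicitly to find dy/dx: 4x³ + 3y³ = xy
Differentiate both sides with respect to x, treating y as y(x). By the chain rule, any term containing y contributes a factor of y' = dy/dx when we differentiate it.

Move every term to one side and write the relation as F(x, y) = 0. Term by term,
  d/dx[4x^3] = 12x^2
  d/dx[-xy] = -x·y' - y
  d/dx[3y^3] = 9y^2·y'

The pieces without y' make up ∂F/∂x and the coefficient of y' is ∂F/∂y:
  ∂F/∂x = 12x^2 - y,
  ∂F/∂y = -x + 9y^2.

Since d/dx[F] = ∂F/∂x + (∂F/∂y)·y' = 0, solve for y':
  (∂F/∂y)·y' = -∂F/∂x
  dy/dx = -(∂F/∂x)/(∂F/∂y) = -(12x^2 - y)/(-x + 9y^2) = (12x^2 - y)/(x - 9y^2)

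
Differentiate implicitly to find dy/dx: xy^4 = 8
Differentiate the relation implicitly: treat y = y(x) and apply the chain rule, so every y-derivative picks up a y' = dy/dx factor.

With everything moved to the left-hand side, differentiate term by term:
  d/dx[xy^4] = 4xy^3·y' + y^4
  d/dx[-8] = 0

Separating the contributions that come from x directly and those that come through y:
  without y':      y^4
  multiplying y':  4xy^3

so (y^4) + (4xy^3)·y' = 0, and therefore
  dy/dx = -(y^4)/(4xy^3) = -y/(4x)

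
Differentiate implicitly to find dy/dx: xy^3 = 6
Apply d/dx to both sides, remembering that y depends on x. Each occurrence of y therefore brings in a y' = dy/dx via the chain rule.

With F(x, y) equal to the left-hand side minus the right, differentiate F term by term:
  d/dx[xy^3] = 3xy^2·y' + y^3
  d/dx[-6] = 0
Adding these up, d/dx[F] = 0 becomes
  (y^3) + (3xy^2)·y' = 0,
so isolating y',
  dy/dx = -(y^3)/(3xy^2) = -y/(3x)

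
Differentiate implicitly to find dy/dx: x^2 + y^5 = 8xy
Apply d/dx to both sides, remembering that y depends on x. Each occurrence of y therefore brings in a y' = dy/dx via the chain rule.

With F(x, y) equal to the left-hand side minus the right, differentiate F term by term:
  d/dx[x^2] = 2x
  d/dx[-8xy] = -8x·y' - 8y
  d/dx[y^5] = 5y^4·y'
Adding these up, d/dx[F] = 0 becomes
  (2x - 8y) + (-8x + 5y^4)·y' = 0,
so isolating y',
  dy/dx = -(2x - 8y)/(-8x + 5y^4) = 2(x - 4y)/(8x - 5y^4)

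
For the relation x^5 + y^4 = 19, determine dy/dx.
Differentiate both sides with respect to x, treating y as y(x). By the chain rule, any term containing y contributes a factor of y' = dy/dx when we differentiate it.

Move every term to one side and write the relation as F(x, y) = 0. Term by term,
  d/dx[x^5] = 5x^4
  d/dx[y^4] = 4y^3·y'
  d/dx[-19] = 0

The pieces without y' make up ∂F/∂x and the coefficient of y' is ∂F/∂y:
  ∂F/∂x = 5x^4,
  ∂F/∂y = 4y^3.

Since d/dx[F] = ∂F/∂x + (∂F/∂y)·y' = 0, solve for y':
  (∂F/∂y)·y' = -∂F/∂x
  dy/dx = -(∂F/∂x)/(∂F/∂y) = -(5x^4)/(4y^3) = -5x^4/(4y^3)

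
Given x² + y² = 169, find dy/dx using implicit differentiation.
Differentiate the relation implicitly: treat y = y(x) and apply the chain rule, so every y-derivative picks up a y' = dy/dx factor.

With everything moved to the left-hand side, differentiate term by term:
  d/dx[x^2] = 2x
  d/dx[y^2] = 2y·y'
  d/dx[-169] = 0

Separating the contributions that come from x directly and those that come through y:
  without y':      2x
  multiplying y':  2y

so (2x) + (2y)·y' = 0, and therefore
  dy/dx = -(2x)/(2y) = -x/y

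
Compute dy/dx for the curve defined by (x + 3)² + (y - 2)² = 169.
Take d/dx of both sides. Since y is implicitly a function of x, the chain rule attaches a y' = dy/dx factor whenever we differentiate through y.

Set F(x, y) = (left side) − (right side), so the curve is F = 0. Differentiating each term of F:
  d/dx[(x + 3)^2] = 2x + 6
  d/dx[(y - 2)^2] = 2·y'(y - 2)
  d/dx[-169] = 0

Collecting, the y'-free part is the partial derivative in x and the y' coefficient is the partial derivative in y:
  ∂F/∂x = 2x + 6
  ∂F/∂y = 2y - 4

so d/dx[F(x, y(x))] = ∂F/∂x + (∂F/∂y)·y' = 0. Rearranging,
  dy/dx = -(∂F/∂x)/(∂F/∂y) = -(2x + 6)/(2y - 4) = (-x - 3)/(y - 2)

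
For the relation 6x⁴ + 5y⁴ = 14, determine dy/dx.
Differentiate both sides with respect to x, treating y as y(x). By the chain rule, any term containing y contributes a factor of y' = dy/dx when we differentiate it.

Move every term to one side and write the relation as F(x, y) = 0. Term by term,
  d/dx[6x^4] = 24x^3
  d/dx[5y^4] = 20y^3·y'
  d/dx[-14] = 0

The pieces without y' make up ∂F/∂x and the coefficient of y' is ∂F/∂y:
  ∂F/∂x = 24x^3,
  ∂F/∂y = 20y^3.

Since d/dx[F] = ∂F/∂x + (∂F/∂y)·y' = 0, solve for y':
  (∂F/∂y)·y' = -∂F/∂x
  dy/dx = -(∂F/∂x)/(∂F/∂y) = -(24x^3)/(20y^3) = -6x^3/(5y^3)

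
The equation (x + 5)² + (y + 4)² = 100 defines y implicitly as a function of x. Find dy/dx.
Apply d/dx to both sides, remembering that y depends on x. Each occurrence of y therefore brings in a y' = dy/dx via the chain rule.

With F(x, y) equal to the left-hand side minus the right, differentiate F term by term:
  d/dx[(x + 5)^2] = 2x + 10
  d/dx[(y + 4)^2] = 2·y'(y + 4)
  d/dx[-100] = 0
Adding these up, d/dx[F] = 0 becomes
  (2x + 10) + (2y + 8)·y' = 0,
so isolating y',
  dy/dx = -(2x + 10)/(2y + 8) = (-x - 5)/(y + 4)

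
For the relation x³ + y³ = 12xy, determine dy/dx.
Differentiate the relation implicitly: treat y = y(x) and apply the chain rule, so every y-derivative picks up a y' = dy/dx factor.

With everything moved to the left-hand side, differentiate term by term:
  d/dx[x^3] = 3x^2
  d/dx[-12xy] = -12x·y' - 12y
  d/dx[y^3] = 3y^2·y'

Separating the contributions that come from x directly and those that come through y:
  without y':      3x^2 - 12y
  multiplying y':  -12x + 3y^2

so (3x^2 - 12y) + (-12x + 3y^2)·y' = 0, and therefore
  dy/dx = -(3x^2 - 12y)/(-12x + 3y^2) = (x^2 - 4y)/(4x - y^2)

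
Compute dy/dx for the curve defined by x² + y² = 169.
Take d/dx of both sides. Since y is implicitly a function of x, the chain rule attaches a y' = dy/dx factor whenever we differentiate through y.

Set F(x, y) = (left side) − (right side), so the curve is F = 0. Differentiating each term of F:
  d/dx[x^2] = 2x
  d/dx[y^2] = 2y·y'
  d/dx[-169] = 0

Collecting, the y'-free part is the partial derivative in x and the y' coefficient is the partial derivative in y:
  ∂F/∂x = 2x
  ∂F/∂y = 2y

so d/dx[F(x, y(x))] = ∂F/∂x + (∂F/∂y)·y' = 0. Rearranging,
  dy/dx = -(∂F/∂x)/(∂F/∂y) = -(2x)/(2y) = -x/y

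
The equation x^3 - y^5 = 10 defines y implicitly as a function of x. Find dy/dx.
Differentiate the relation implicitly: treat y = y(x) and apply the chain rule, so every y-derivative picks up a y' = dy/dx factor.

With everything moved to the left-hand side, differentiate term by term:
  d/dx[x^3] = 3x^2
  d/dx[-y^5] = -5y^4·y'
  d/dx[-10] = 0

Separating the contributions that come from x directly and those that come through y:
  without y':      3x^2
  multiplying y':  -5y^4

so (3x^2) + (-5y^4)·y' = 0, and therefore
  dy/dx = -(3x^2)/(-5y^4) = 3x^2/(5y^4)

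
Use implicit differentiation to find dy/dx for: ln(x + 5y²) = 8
Take d/dx of both sides. Since y is implicitly a function of x, the chain rule attaches a y' = dy/dx factor whenever we differentiate through y.

Set F(x, y) = (left side) − (right side), so the curve is F = 0. Differentiating each term of F:
  d/dx[ln(x + 5y^2)] = (10y·y' + 1)/(x + 5y^2)
  d/dx[-8] = 0

Collecting, the y'-free part is the partial derivative in x and the y' coefficient is the partial derivative in y:
  ∂F/∂x = 1/(x + 5y^2)
  ∂F/∂y = 10y/(x + 5y^2)

so d/dx[F(x, y(x))] = ∂F/∂x + (∂F/∂y)·y' = 0. Rearranging,
  dy/dx = -(∂F/∂x)/(∂F/∂y) = -(1/(x + 5y^2))/(10y/(x + 5y^2)) = -1/(10y)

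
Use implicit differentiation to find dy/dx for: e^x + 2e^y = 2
Apply d/dx to both sides, remembering that y depends on x. Each occurrence of y therefore brings in a y' = dy/dx via the chain rule.

With F(x, y) equal to the left-hand side minus the right, differentiate F term by term:
  d/dx[e^(x)] = e^(x)
  d/dx[2e^(y)] = 2·y'·e^(y)
  d/dx[-2] = 0
Adding these up, d/dx[F] = 0 becomes
  (e^(x)) + (2e^(y))·y' = 0,
so isolating y',
  dy/dx = -(e^(x))/(2e^(y)) = -e^(x - y)/2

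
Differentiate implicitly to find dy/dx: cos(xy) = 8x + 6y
Apply d/dx to both sides, remembering that y depends on x. Each occurrence of y therefore brings in a y' = dy/dx via the chain rule.

With F(x, y) equal to the left-hand side minus the right, differentiate F term by term:
  d/dx[-8x] = -8
  d/dx[-6y] = -6·y'
  d/dx[cos(xy)] = -(x·y' + y)·sin(xy)
Adding these up, d/dx[F] = 0 becomes
  (-y·sin(xy) - 8) + (-x·sin(xy) - 6)·y' = 0,
so isolating y',
  dy/dx = -(-y·sin(xy) - 8)/(-x·sin(xy) - 6) = -(y·sin(xy) + 8)/(x·sin(xy) + 6)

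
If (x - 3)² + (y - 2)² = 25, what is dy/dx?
Take d/dx of both sides. Since y is implicitly a function of x, the chain rule attaches a y' = dy/dx factor whenever we differentiate through y.

Set F(x, y) = (left side) − (right side), so the curve is F = 0. Differentiating each term of F:
  d/dx[(x - 3)^2] = 2x - 6
  d/dx[(y - 2)^2] = 2·y'(y - 2)
  d/dx[-25] = 0

Collecting, the y'-free part is the partial derivative in x and the y' coefficient is the partial derivative in y:
  ∂F/∂x = 2x - 6
  ∂F/∂y = 2y - 4

so d/dx[F(x, y(x))] = ∂F/∂x + (∂F/∂y)·y' = 0. Rearranging,
  dy/dx = -(∂F/∂x)/(∂F/∂y) = -(2x - 6)/(2y - 4) = (3 - x)/(y - 2)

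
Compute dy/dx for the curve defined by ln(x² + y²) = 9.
Differentiate the relation implicitly: treat y = y(x) and apply the chain rule, so every y-derivative picks up a y' = dy/dx factor.

With everything moved to the left-hand side, differentiate term by term:
  d/dx[ln(x^2 + y^2)] = (2x + 2y·y')/(x^2 + y^2)
  d/dx[-9] = 0

Separating the contributions that come from x directly and those that come through y:
  without y':      2x/(x^2 + y^2)
  multiplying y':  2y/(x^2 + y^2)

so (2x/(x^2 + y^2)) + (2y/(x^2 + y^2))·y' = 0, and therefore
  dy/dx = -(2x/(x^2 + y^2))/(2y/(x^2 + y^2)) = -x/y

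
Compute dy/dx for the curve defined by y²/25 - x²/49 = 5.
Take d/dx of both sides. Since y is implicitly a function of x, the chain rule attaches a y' = dy/dx factor whenever we differentiate through y.

Set F(x, y) = (left side) − (right side), so the curve is F = 0. Differentiating each term of F:
  d/dx[-x^2/49] = -2x/49
  d/dx[y^2/25] = 2y·y'/25
  d/dx[-5] = 0

Collecting, the y'-free part is the partial derivative in x and the y' coefficient is the partial derivative in y:
  ∂F/∂x = -2x/49
  ∂F/∂y = 2y/25

so d/dx[F(x, y(x))] = ∂F/∂x + (∂F/∂y)·y' = 0. Rearranging,
  dy/dx = -(∂F/∂x)/(∂F/∂y) = -(-2x/49)/(2y/25) = 25x/(49y)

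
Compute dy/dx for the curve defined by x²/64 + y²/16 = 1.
Take d/dx of both sides. Since y is implicitly a function of x, the chain rule attaches a y' = dy/dx factor whenever we differentiate through y.

Set F(x, y) = (left side) − (right side), so the curve is F = 0. Differentiating each term of F:
  d/dx[x^2/64] = x/32
  d/dx[y^2/16] = y·y'/8
  d/dx[-1] = 0

Collecting, the y'-free part is the partial derivative in x and the y' coefficient is the partial derivative in y:
  ∂F/∂x = x/32
  ∂F/∂y = y/8

so d/dx[F(x, y(x))] = ∂F/∂x + (∂F/∂y)·y' = 0. Rearranging,
  dy/dx = -(∂F/∂x)/(∂F/∂y) = -(x/32)/(y/8) = -x/(4y)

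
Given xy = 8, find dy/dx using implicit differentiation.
Differentiate both sides with respect to x, treating y as y(x). By the chain rule, any term containing y contributes a factor of y' = dy/dx when we differentiate it.

Move every term to one side and write the relation as F(x, y) = 0. Term by term,
  d/dx[xy] = x·y' + y
  d/dx[-8] = 0

The pieces without y' make up ∂F/∂x and the coefficient of y' is ∂F/∂y:
  ∂F/∂x = y,
  ∂F/∂y = x.

Since d/dx[F] = ∂F/∂x + (∂F/∂y)·y' = 0, solve for y':
  (∂F/∂y)·y' = -∂F/∂x
  dy/dx = -(∂F/∂x)/(∂F/∂y) = -(y)/(x) = -y/x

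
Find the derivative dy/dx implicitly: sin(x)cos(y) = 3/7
Differentiate the relation implicitly: treat y = y(x) and apply the chain rule, so every y-derivative picks up a y' = dy/dx factor.

With everything moved to the left-hand side, differentiate term by term:
  d/dx[sin(x)·cos(y)] = -y'·sin(x)·sin(y) + cos(x)·cos(y)
  d/dx[-3/7] = 0

Separating the contributions that come from x directly and those that come through y:
  without y':      cos(x)·cos(y)
  multiplying y':  -sin(x)·sin(y)

so (cos(x)·cos(y)) + (-sin(x)·sin(y))·y' = 0, and therefore
  dy/dx = -(cos(x)·cos(y))/(-sin(x)·sin(y)) = 1/(tan(x)·tan(y))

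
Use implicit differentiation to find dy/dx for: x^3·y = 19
Take d/dx of both sides. Since y is implicitly a function of x, the chain rule attaches a y' = dy/dx factor whenever we differentiate through y.

Set F(x, y) = (left side) − (right side), so the curve is F = 0. Differentiating each term of F:
  d/dx[x^3y] = x^3·y' + 3x^2y
  d/dx[-19] = 0

Collecting, the y'-free part is the partial derivative in x and the y' coefficient is the partial derivative in y:
  ∂F/∂x = 3x^2y
  ∂F/∂y = x^3

so d/dx[F(x, y(x))] = ∂F/∂x + (∂F/∂y)·y' = 0. Rearranging,
  dy/dx = -(∂F/∂x)/(∂F/∂y) = -(3x^2y)/(x^3) = -3y/x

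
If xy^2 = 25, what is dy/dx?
Take d/dx of both sides. Since y is implicitly a function of x, the chain rule attaches a y' = dy/dx factor whenever we differentiate through y.

Set F(x, y) = (left side) − (right side), so the curve is F = 0. Differentiating each term of F:
  d/dx[xy^2] = 2xy·y' + y^2
  d/dx[-25] = 0

Collecting, the y'-free part is the partial derivative in x and the y' coefficient is the partial derivative in y:
  ∂F/∂x = y^2
  ∂F/∂y = 2xy

so d/dx[F(x, y(x))] = ∂F/∂x + (∂F/∂y)·y' = 0. Rearranging,
  dy/dx = -(∂F/∂x)/(∂F/∂y) = -(y^2)/(2xy) = -y/(2x)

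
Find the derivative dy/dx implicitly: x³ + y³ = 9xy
Take d/dx of both sides. Since y is implicitly a function of x, the chain rule attaches a y' = dy/dx factor whenever we differentiate through y.

Set F(x, y) = (left side) − (right side), so the curve is F = 0. Differentiating each term of F:
  d/dx[x^3] = 3x^2
  d/dx[-9xy] = -9x·y' - 9y
  d/dx[y^3] = 3y^2·y'

Collecting, the y'-free part is the partial derivative in x and the y' coefficient is the partial derivative in y:
  ∂F/∂x = 3x^2 - 9y
  ∂F/∂y = -9x + 3y^2

so d/dx[F(x, y(x))] = ∂F/∂x + (∂F/∂y)·y' = 0. Rearranging,
  dy/dx = -(∂F/∂x)/(∂F/∂y) = -(3x^2 - 9y)/(-9x + 3y^2) = (x^2 - 3y)/(3x - y^2)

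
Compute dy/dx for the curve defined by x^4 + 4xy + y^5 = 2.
Differentiate the relation implicitly: treat y = y(x) and apply the chain rule, so every y-derivative picks up a y' = dy/dx factor.

With everything moved to the left-hand side, differentiate term by term:
  d/dx[x^4] = 4x^3
  d/dx[4xy] = 4x·y' + 4y
  d/dx[y^5] = 5y^4·y'
  d/dx[-2] = 0

Separating the contributions that come from x directly and those that come through y:
  without y':      4x^3 + 4y
  multiplying y':  4x + 5y^4

so (4x^3 + 4y) + (4x + 5y^4)·y' = 0, and therefore
  dy/dx = -(4x^3 + 4y)/(4x + 5y^4) = 4(-x^3 - y)/(4x + 5y^4)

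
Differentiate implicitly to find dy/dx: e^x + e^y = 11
Apply d/dx to both sides, remembering that y depends on x. Each occurrence of y therefore brings in a y' = dy/dx via the chain rule.

With F(x, y) equal to the left-hand side minus the right, differentiate F term by term:
  d/dx[e^(x)] = e^(x)
  d/dx[e^(y)] = y'·e^(y)
  d/dx[-11] = 0
Adding these up, d/dx[F] = 0 becomes
  (e^(x)) + (e^(y))·y' = 0,
so isolating y',
  dy/dx = -(e^(x))/(e^(y)) = -e^(x - y)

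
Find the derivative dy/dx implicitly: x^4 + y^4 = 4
Apply d/dx to both sides, remembering that y depends on x. Each occurrence of y therefore brings in a y' = dy/dx via the chain rule.

With F(x, y) equal to the left-hand side minus the right, differentiate F term by term:
  d/dx[x^4] = 4x^3
  d/dx[y^4] = 4y^3·y'
  d/dx[-4] = 0
Adding these up, d/dx[F] = 0 becomes
  (4x^3) + (4y^3)·y' = 0,
so isolating y',
  dy/dx = -(4x^3)/(4y^3) = -x^3/y^3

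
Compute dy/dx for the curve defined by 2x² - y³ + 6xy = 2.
Differentiate the relation implicitly: treat y = y(x) and apply the chain rule, so every y-derivative picks up a y' = dy/dx factor.

With everything moved to the left-hand side, differentiate term by term:
  d/dx[2x^2] = 4x
  d/dx[6xy] = 6x·y' + 6y
  d/dx[-y^3] = -3y^2·y'
  d/dx[-2] = 0

Separating the contributions that come from x directly and those that come through y:
  without y':      4x + 6y
  multiplying y':  6x - 3y^2

so (4x + 6y) + (6x - 3y^2)·y' = 0, and therefore
  dy/dx = -(4x + 6y)/(6x - 3y^2) = 2(-2x - 3y)/(3(2x - y^2))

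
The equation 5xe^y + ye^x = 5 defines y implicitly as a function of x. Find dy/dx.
Apply d/dx to both sides, remembering that y depends on x. Each occurrence of y therefore brings in a y' = dy/dx via the chain rule.

With F(x, y) equal to the left-hand side minus the right, differentiate F term by term:
  d/dx[5x·e^(y)] = 5x·y'·e^(y) + 5e^(y)
  d/dx[y·e^(x)] = y·e^(x) + y'·e^(x)
  d/dx[-5] = 0
Adding these up, d/dx[F] = 0 becomes
  (y·e^(x) + 5e^(y)) + (5x·e^(y) + e^(x))·y' = 0,
so isolating y',
  dy/dx = -(y·e^(x) + 5e^(y))/(5x·e^(y) + e^(x)) = (-y·e^(x) - 5e^(y))/(5x·e^(y) + e^(x))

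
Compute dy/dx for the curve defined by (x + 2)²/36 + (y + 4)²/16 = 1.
Differentiate both sides with respect to x, treating y as y(x). By the chain rule, any term containing y contributes a factor of y' = dy/dx when we differentiate it.

Move every term to one side and write the relation as F(x, y) = 0. Term by term,
  d/dx[(x + 2)^2/36] = x/18 + 1/9
  d/dx[(y + 4)^2/16] = y'(y + 4)/8
  d/dx[-1] = 0

The pieces without y' make up ∂F/∂x and the coefficient of y' is ∂F/∂y:
  ∂F/∂x = x/18 + 1/9,
  ∂F/∂y = y/8 + 1/2.

Since d/dx[F] = ∂F/∂x + (∂F/∂y)·y' = 0, solve for y':
  (∂F/∂y)·y' = -∂F/∂x
  dy/dx = -(∂F/∂x)/(∂F/∂y) = -(x/18 + 1/9)/(y/8 + 1/2)
        = -((x + 2)/18)/((y + 4)/8) = 4(-x - 2)/(9(y + 4))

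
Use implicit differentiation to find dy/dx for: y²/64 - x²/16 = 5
Take d/dx of both sides. Since y is implicitly a function of x, the chain rule attaches a y' = dy/dx factor whenever we differentiate through y.

Set F(x, y) = (left side) − (right side), so the curve is F = 0. Differentiating each term of F:
  d/dx[-x^2/16] = -x/8
  d/dx[y^2/64] = y·y'/32
  d/dx[-5] = 0

Collecting, the y'-free part is the partial derivative in x and the y' coefficient is the partial derivative in y:
  ∂F/∂x = -x/8
  ∂F/∂y = y/32

so d/dx[F(x, y(x))] = ∂F/∂x + (∂F/∂y)·y' = 0. Rearranging,
  dy/dx = -(∂F/∂x)/(∂F/∂y) = -(-x/8)/(y/32) = 4x/y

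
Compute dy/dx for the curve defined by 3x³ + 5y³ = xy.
Differentiate the relation implicitly: treat y = y(x) and apply the chain rule, so every y-derivative picks up a y' = dy/dx factor.

With everything moved to the left-hand side, differentiate term by term:
  d/dx[3x^3] = 9x^2
  d/dx[-xy] = -x·y' - y
  d/dx[5y^3] = 15y^2·y'

Separating the contributions that come from x directly and those that come through y:
  without y':      9x^2 - y
  multiplying y':  -x + 15y^2

so (9x^2 - y) + (-x + 15y^2)·y' = 0, and therefore
  dy/dx = -(9x^2 - y)/(-x + 15y^2) = (9x^2 - y)/(x - 15y^2)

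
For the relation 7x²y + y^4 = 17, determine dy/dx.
Differentiate the relation implicitly: treat y = y(x) and apply the chain rule, so every y-derivative picks up a y' = dy/dx factor.

With everything moved to the left-hand side, differentiate term by term:
  d/dx[7x^2y] = 7x^2·y' + 14xy
  d/dx[y^4] = 4y^3·y'
  d/dx[-17] = 0

Separating the contributions that come from x directly and those that come through y:
  without y':      14xy
  multiplying y':  7x^2 + 4y^3

so (14xy) + (7x^2 + 4y^3)·y' = 0, and therefore
  dy/dx = -(14xy)/(7x^2 + 4y^3) = -14xy/(7x^2 + 4y^3)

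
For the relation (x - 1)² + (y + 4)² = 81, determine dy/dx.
Take d/dx of both sides. Since y is implicitly a function of x, the chain rule attaches a y' = dy/dx factor whenever we differentiate through y.

Set F(x, y) = (left side) − (right side), so the curve is F = 0. Differentiating each term of F:
  d/dx[(x - 1)^2] = 2x - 2
  d/dx[(y + 4)^2] = 2·y'(y + 4)
  d/dx[-81] = 0

Collecting, the y'-free part is the partial derivative in x and the y' coefficient is the partial derivative in y:
  ∂F/∂x = 2x - 2
  ∂F/∂y = 2y + 8

so d/dx[F(x, y(x))] = ∂F/∂x + (∂F/∂y)·y' = 0. Rearranging,
  dy/dx = -(∂F/∂x)/(∂F/∂y) = -(2x - 2)/(2y + 8) = (1 - x)/(y + 4)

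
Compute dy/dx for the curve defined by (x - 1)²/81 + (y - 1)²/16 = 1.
Differentiate the relation implicitly: treat y = y(x) and apply the chain rule, so every y-derivative picks up a y' = dy/dx factor.

With everything moved to the left-hand side, differentiate term by term:
  d/dx[(x - 1)^2/81] = 2x/81 - 2/81
  d/dx[(y - 1)^2/16] = y'(y - 1)/8
  d/dx[-1] = 0

Separating the contributions that come from x directly and those that come through y:
  without y':      2x/81 - 2/81
  multiplying y':  y/8 - 1/8

so (2x/81 - 2/81) + (y/8 - 1/8)·y' = 0, and therefore
  dy/dx = -(2x/81 - 2/81)/(y/8 - 1/8)
        = -(2(x - 1)/81)/((y - 1)/8) = 16(1 - x)/(81(y - 1))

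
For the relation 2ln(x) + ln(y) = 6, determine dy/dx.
Apply d/dx to both sides, remembering that y depends on x. Each occurrence of y therefore brings in a y' = dy/dx via the chain rule.

With F(x, y) equal to the left-hand side minus the right, differentiate F term by term:
  d/dx[2ln(x)] = 2/x
  d/dx[ln(y)] = y'/y
  d/dx[-6] = 0
Adding these up, d/dx[F] = 0 becomes
  (2/x) + (1/y)·y' = 0,
so isolating y',
  dy/dx = -(2/x)/(1/y) = -2y/x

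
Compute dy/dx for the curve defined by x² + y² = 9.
Differentiate both sides with respect to x, treating y as y(x). By the chain rule, any term containing y contributes a factor of y' = dy/dx when we differentiate it.

Move every term to one side and write the relation as F(x, y) = 0. Term by term,
  d/dx[x^2] = 2x
  d/dx[y^2] = 2y·y'
  d/dx[-9] = 0

The pieces without y' make up ∂F/∂x and the coefficient of y' is ∂F/∂y:
  ∂F/∂x = 2x,
  ∂F/∂y = 2y.

Since d/dx[F] = ∂F/∂x + (∂F/∂y)·y' = 0, solve for y':
  (∂F/∂y)·y' = -∂F/∂x
  dy/dx = -(∂F/∂x)/(∂F/∂y) = -(2x)/(2y) = -x/y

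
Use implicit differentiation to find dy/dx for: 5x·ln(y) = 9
Differentiate the relation implicitly: treat y = y(x) and apply the chain rule, so every y-derivative picks up a y' = dy/dx factor.

With everything moved to the left-hand side, differentiate term by term:
  d/dx[5x·ln(y)] = 5x·y'/y + 5ln(y)
  d/dx[-9] = 0

Separating the contributions that come from x directly and those that come through y:
  without y':      5ln(y)
  multiplying y':  5x/y

so (5ln(y)) + (5x/y)·y' = 0, and therefore
  dy/dx = -(5ln(y))/(5x/y) = -y·ln(y)/x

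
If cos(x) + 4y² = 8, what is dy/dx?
Apply d/dx to both sides, remembering that y depends on x. Each occurrence of y therefore brings in a y' = dy/dx via the chain rule.

With F(x, y) equal to the left-hand side minus the right, differentiate F term by term:
  d/dx[4y^2] = 8y·y'
  d/dx[cos(x)] = -sin(x)
  d/dx[-8] = 0
Adding these up, d/dx[F] = 0 becomes
  (-sin(x)) + (8y)·y' = 0,
so isolating y',
  dy/dx = -(-sin(x))/(8y) = sin(x)/(8y)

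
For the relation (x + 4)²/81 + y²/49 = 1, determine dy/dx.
Take d/dx of both sides. Since y is implicitly a function of x, the chain rule attaches a y' = dy/dx factor whenever we differentiate through y.

Set F(x, y) = (left side) − (right side), so the curve is F = 0. Differentiating each term of F:
  d/dx[y^2/49] = 2y·y'/49
  d/dx[(x + 4)^2/81] = 2x/81 + 8/81
  d/dx[-1] = 0

Collecting, the y'-free part is the partial derivative in x and the y' coefficient is the partial derivative in y:
  ∂F/∂x = 2x/81 + 8/81
  ∂F/∂y = 2y/49

so d/dx[F(x, y(x))] = ∂F/∂x + (∂F/∂y)·y' = 0. Rearranging,
  dy/dx = -(∂F/∂x)/(∂F/∂y) = -(2x/81 + 8/81)/(2y/49)
        = -(2(x + 4)/81)/(2y/49) = 49(-x - 4)/(81y)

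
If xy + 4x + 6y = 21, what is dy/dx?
Differentiate the relation implicitly: treat y = y(x) and apply the chain rule, so every y-derivative picks up a y' = dy/dx factor.

With everything moved to the left-hand side, differentiate term by term:
  d/dx[xy] = x·y' + y
  d/dx[4x] = 4
  d/dx[6y] = 6·y'
  d/dx[-21] = 0

Separating the contributions that come from x directly and those that come through y:
  without y':      y + 4
  multiplying y':  x + 6

so (y + 4) + (x + 6)·y' = 0, and therefore
  dy/dx = -(y + 4)/(x + 6) = (-y - 4)/(x + 6)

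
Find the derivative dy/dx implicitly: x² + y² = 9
Apply d/dx to both sides, remembering that y depends on x. Each occurrence of y therefore brings in a y' = dy/dx via the chain rule.

With F(x, y) equal to the left-hand side minus the right, differentiate F term by term:
  d/dx[x^2] = 2x
  d/dx[y^2] = 2y·y'
  d/dx[-9] = 0
Adding these up, d/dx[F] = 0 becomes
  (2x) + (2y)·y' = 0,
so isolating y',
  dy/dx = -(2x)/(2y) = -x/y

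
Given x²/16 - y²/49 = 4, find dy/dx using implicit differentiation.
Differentiate both sides with respect to x, treating y as y(x). By the chain rule, any term containing y contributes a factor of y' = dy/dx when we differentiate it.

Move every term to one side and write the relation as F(x, y) = 0. Term by term,
  d/dx[x^2/16] = x/8
  d/dx[-y^2/49] = -2y·y'/49
  d/dx[-4] = 0

The pieces without y' make up ∂F/∂x and the coefficient of y' is ∂F/∂y:
  ∂F/∂x = x/8,
  ∂F/∂y = -2y/49.

Since d/dx[F] = ∂F/∂x + (∂F/∂y)·y' = 0, solve for y':
  (∂F/∂y)·y' = -∂F/∂x
  dy/dx = -(∂F/∂x)/(∂F/∂y) = -(x/8)/(-2y/49) = 49x/(16y)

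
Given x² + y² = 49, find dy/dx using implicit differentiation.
Differentiate the relation implicitly: treat y = y(x) and apply the chain rule, so every y-derivative picks up a y' = dy/dx factor.

With everything moved to the left-hand side, differentiate term by term:
  d/dx[x^2] = 2x
  d/dx[y^2] = 2y·y'
  d/dx[-49] = 0

Separating the contributions that come from x directly and those that come through y:
  without y':      2x
  multiplying y':  2y

so (2x) + (2y)·y' = 0, and therefore
  dy/dx = -(2x)/(2y) = -x/y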